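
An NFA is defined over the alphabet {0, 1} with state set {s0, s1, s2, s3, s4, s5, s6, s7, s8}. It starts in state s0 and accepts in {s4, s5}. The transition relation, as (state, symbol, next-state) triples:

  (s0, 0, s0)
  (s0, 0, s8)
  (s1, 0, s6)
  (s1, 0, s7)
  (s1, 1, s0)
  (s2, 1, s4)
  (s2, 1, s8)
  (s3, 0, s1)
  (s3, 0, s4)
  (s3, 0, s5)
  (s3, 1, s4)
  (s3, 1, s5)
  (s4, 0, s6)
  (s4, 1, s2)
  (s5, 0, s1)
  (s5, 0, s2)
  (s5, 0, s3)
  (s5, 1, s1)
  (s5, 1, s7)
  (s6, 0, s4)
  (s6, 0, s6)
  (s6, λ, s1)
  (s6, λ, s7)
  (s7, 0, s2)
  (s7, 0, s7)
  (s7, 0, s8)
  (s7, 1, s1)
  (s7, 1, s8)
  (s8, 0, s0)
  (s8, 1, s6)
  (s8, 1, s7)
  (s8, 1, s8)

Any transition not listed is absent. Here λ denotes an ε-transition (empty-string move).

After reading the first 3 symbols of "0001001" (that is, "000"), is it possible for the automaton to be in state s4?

No

Start in {s0}.
Read '0': s0→{s0, s8}; now {s0, s8}.
Read '0': s0→{s0, s8}, s8→{s0}; now {s0, s8}.
Read '0': s0→{s0, s8}, s8→{s0}; now {s0, s8}.
State s4 is not in {s0, s8}.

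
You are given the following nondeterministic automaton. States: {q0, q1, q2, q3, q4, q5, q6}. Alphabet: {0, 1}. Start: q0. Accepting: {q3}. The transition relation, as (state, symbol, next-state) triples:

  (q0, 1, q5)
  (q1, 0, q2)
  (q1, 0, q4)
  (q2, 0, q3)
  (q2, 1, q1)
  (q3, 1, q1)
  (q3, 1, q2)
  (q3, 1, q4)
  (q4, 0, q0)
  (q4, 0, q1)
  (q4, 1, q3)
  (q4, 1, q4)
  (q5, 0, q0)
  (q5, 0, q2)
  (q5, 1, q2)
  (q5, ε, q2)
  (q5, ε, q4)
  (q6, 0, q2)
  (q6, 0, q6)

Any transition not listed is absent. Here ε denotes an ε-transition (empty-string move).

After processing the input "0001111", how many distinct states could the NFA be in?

0

Start in {q0}.
Read '0': {q0} → ∅.
The set is empty and remains empty for the remaining 6 symbols.
That set has 0 states.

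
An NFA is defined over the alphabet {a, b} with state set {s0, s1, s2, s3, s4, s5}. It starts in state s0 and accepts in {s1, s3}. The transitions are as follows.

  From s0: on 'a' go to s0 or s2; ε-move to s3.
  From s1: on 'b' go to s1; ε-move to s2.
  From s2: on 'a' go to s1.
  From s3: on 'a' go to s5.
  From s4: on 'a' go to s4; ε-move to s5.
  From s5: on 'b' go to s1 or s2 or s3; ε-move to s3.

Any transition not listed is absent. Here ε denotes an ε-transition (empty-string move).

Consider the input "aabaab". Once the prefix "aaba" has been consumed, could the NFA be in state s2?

Yes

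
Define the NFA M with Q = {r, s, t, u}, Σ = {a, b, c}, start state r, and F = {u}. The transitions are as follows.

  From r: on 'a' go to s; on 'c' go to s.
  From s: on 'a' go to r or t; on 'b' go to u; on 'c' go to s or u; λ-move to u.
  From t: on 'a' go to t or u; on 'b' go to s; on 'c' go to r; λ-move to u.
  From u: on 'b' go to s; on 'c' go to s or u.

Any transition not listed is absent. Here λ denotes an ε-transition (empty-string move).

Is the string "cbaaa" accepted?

Yes

Start in {r}.
Read 'c': r→{s}; union {s}; ε-closure = {s, u}.
Read 'b': s→{u}, u→{s}; now {s, u}.
Read 'a': s→{r, t}, u→∅; union {r, t}; ε-closure = {r, t, u}.
Read 'a': r→{s}, t→{t, u}, u→∅; now {s, t, u}.
Read 'a': s→{r, t}, t→{t, u}, u→∅; now {r, t, u}.
The final set {r, t, u} contains the accepting state u.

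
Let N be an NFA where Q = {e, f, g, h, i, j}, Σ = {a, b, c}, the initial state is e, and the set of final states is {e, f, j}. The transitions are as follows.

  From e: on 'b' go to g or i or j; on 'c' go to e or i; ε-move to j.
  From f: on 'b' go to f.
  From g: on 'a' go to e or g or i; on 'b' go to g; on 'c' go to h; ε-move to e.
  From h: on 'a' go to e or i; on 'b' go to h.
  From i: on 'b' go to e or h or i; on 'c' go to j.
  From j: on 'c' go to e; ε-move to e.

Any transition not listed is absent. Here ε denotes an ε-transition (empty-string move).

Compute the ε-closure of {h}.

Begin with {h}.
No ε-moves leave this set, so the closure equals the set itself.

{h}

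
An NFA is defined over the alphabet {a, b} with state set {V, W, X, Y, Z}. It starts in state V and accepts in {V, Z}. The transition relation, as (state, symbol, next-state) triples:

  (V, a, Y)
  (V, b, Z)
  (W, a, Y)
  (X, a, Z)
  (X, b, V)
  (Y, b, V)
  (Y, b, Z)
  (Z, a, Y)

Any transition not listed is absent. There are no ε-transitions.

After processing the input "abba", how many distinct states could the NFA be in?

1

Start in {V}.
Read 'a': {V} → {Y}.
Read 'b': {Y} → {V, Z}.
Read 'b': {V, Z} → {Z}.
Read 'a': {Z} → {Y}.
That set has 1 state.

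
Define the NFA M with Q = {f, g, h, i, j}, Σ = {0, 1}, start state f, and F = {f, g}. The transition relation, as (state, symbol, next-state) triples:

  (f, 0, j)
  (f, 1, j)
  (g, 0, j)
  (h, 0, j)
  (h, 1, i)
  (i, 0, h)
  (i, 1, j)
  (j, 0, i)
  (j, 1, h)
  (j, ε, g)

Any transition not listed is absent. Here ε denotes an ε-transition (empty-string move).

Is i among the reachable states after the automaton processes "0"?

Start in {f}.
Read '0': f→{j}; union {j}; ε-closure = {g, j}.
State i is not in {g, j}.

No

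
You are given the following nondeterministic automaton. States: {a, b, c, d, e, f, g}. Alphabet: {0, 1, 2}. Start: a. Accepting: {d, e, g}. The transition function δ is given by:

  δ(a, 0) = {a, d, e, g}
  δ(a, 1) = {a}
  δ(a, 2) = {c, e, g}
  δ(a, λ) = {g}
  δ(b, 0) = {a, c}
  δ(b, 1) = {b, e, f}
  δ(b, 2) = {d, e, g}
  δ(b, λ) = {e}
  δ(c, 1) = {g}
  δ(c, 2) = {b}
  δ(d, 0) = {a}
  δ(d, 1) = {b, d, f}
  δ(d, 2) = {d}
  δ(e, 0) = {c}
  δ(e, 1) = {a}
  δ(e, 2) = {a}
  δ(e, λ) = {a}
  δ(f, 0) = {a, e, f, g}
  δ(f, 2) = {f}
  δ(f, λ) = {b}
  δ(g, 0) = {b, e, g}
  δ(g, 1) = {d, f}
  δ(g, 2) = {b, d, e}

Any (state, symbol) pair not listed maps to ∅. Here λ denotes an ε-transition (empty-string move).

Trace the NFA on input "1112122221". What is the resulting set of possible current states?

{a, b, d, e, f, g}

Start: ε-closure({a}) = {a, g}.
Read '1': {a, g} → {a, b, d, e, f, g}.
Read '1': {a, b, d, e, f, g} → {a, b, d, e, f, g}.
Read '1': {a, b, d, e, f, g} → {a, b, d, e, f, g}.
Read '2': {a, b, d, e, f, g} → {a, b, c, d, e, f, g}.
Read '1': {a, b, c, d, e, f, g} → {a, b, d, e, f, g}.
Read '2': {a, b, d, e, f, g} → {a, b, c, d, e, f, g}.
Read '2': {a, b, c, d, e, f, g} → {a, b, c, d, e, f, g}.
Read '2': {a, b, c, d, e, f, g} → {a, b, c, d, e, f, g}.
Read '2': {a, b, c, d, e, f, g} → {a, b, c, d, e, f, g}.
Read '1': {a, b, c, d, e, f, g} → {a, b, d, e, f, g}.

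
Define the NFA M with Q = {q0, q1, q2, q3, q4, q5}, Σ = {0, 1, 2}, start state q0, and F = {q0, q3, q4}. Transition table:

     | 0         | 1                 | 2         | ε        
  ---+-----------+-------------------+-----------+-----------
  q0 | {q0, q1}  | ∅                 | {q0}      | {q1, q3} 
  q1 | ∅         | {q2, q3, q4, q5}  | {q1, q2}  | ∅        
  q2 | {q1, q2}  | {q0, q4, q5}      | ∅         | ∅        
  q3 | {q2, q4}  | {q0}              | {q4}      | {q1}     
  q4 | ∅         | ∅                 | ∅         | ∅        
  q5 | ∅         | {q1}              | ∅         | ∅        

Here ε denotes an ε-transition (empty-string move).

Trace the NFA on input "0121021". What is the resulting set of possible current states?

Start: ε-closure({q0}) = {q0, q1, q3}.
Read '0': {q0, q1, q3} → {q0, q1, q2, q3, q4}.
Read '1': {q0, q1, q2, q3, q4} → {q0, q1, q2, q3, q4, q5}.
Read '2': {q0, q1, q2, q3, q4, q5} → {q0, q1, q2, q3, q4}.
Read '1': {q0, q1, q2, q3, q4} → {q0, q1, q2, q3, q4, q5}.
Read '0': {q0, q1, q2, q3, q4, q5} → {q0, q1, q2, q3, q4}.
Read '2': {q0, q1, q2, q3, q4} → {q0, q1, q2, q3, q4}.
Read '1': {q0, q1, q2, q3, q4} → {q0, q1, q2, q3, q4, q5}.

{q0, q1, q2, q3, q4, q5}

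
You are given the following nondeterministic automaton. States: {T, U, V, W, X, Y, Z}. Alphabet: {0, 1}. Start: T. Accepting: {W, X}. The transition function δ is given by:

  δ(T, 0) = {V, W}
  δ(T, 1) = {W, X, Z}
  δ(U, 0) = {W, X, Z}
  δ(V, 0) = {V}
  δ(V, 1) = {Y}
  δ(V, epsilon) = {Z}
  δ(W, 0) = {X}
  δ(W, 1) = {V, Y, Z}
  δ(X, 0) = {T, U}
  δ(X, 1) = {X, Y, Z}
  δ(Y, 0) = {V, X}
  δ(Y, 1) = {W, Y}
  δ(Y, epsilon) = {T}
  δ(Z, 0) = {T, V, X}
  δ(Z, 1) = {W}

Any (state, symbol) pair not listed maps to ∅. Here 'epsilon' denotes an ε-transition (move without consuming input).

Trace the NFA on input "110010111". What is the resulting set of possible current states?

{T, V, W, X, Y, Z}

Start in {T}.
Read '1': T→{W, X, Z}; now {W, X, Z}.
Read '1': W→{V, Y, Z}, X→{X, Y, Z}, Z→{W}; union {V, W, X, Y, Z}; ε-closure = {T, V, W, X, Y, Z}.
Read '0': T→{V, W}, V→{V}, W→{X}, X→{T, U}, Y→{V, X}, Z→{T, V, X}; union {T, U, V, W, X}; ε-closure = {T, U, V, W, X, Z}.
Read '0': T→{V, W}, U→{W, X, Z}, V→{V}, W→{X}, X→{T, U}, Z→{T, V, X}; now {T, U, V, W, X, Z}.
Read '1': T→{W, X, Z}, U→∅, V→{Y}, W→{V, Y, Z}, X→{X, Y, Z}, Z→{W}; union {V, W, X, Y, Z}; ε-closure = {T, V, W, X, Y, Z}.
Read '0': T→{V, W}, V→{V}, W→{X}, X→{T, U}, Y→{V, X}, Z→{T, V, X}; union {T, U, V, W, X}; ε-closure = {T, U, V, W, X, Z}.
Read '1': T→{W, X, Z}, U→∅, V→{Y}, W→{V, Y, Z}, X→{X, Y, Z}, Z→{W}; union {V, W, X, Y, Z}; ε-closure = {T, V, W, X, Y, Z}.
Read '1': T→{W, X, Z}, V→{Y}, W→{V, Y, Z}, X→{X, Y, Z}, Y→{W, Y}, Z→{W}; union {V, W, X, Y, Z}; ε-closure = {T, V, W, X, Y, Z}.
Read '1': T→{W, X, Z}, V→{Y}, W→{V, Y, Z}, X→{X, Y, Z}, Y→{W, Y}, Z→{W}; union {V, W, X, Y, Z}; ε-closure = {T, V, W, X, Y, Z}.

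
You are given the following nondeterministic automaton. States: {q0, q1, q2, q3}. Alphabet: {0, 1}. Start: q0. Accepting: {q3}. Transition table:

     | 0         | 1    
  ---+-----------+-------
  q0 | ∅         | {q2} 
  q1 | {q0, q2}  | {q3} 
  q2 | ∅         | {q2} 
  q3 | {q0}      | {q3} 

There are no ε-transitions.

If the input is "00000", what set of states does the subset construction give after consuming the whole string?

∅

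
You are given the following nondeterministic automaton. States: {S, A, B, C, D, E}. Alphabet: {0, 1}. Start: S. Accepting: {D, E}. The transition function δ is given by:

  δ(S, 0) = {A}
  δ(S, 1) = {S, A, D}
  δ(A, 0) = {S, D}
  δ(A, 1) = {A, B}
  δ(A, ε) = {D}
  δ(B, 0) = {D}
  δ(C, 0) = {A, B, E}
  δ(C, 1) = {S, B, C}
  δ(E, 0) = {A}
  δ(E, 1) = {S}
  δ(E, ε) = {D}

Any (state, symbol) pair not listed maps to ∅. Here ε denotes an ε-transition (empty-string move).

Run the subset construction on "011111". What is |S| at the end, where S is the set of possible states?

Start in {S}.
Read '0': {S} → {A, D}.
Read '1': {A, D} → {A, B, D}.
Read '1': {A, B, D} → {A, B, D}.
Read '1': {A, B, D} → {A, B, D}.
Read '1': {A, B, D} → {A, B, D}.
Read '1': {A, B, D} → {A, B, D}.
That set has 3 states.

3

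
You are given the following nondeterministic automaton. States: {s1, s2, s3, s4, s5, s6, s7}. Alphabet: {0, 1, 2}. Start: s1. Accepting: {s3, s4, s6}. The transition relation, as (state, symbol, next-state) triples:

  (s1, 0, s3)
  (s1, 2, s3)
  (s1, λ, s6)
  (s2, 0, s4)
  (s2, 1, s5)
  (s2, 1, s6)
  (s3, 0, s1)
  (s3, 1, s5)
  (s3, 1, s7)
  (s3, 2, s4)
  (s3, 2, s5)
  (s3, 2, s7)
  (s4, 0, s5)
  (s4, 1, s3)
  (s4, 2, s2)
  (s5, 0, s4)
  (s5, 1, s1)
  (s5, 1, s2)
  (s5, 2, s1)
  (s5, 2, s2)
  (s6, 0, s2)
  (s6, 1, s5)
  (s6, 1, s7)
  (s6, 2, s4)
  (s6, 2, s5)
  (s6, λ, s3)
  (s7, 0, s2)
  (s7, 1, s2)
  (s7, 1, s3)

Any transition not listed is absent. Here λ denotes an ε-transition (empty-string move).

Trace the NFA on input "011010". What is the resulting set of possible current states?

{s1, s2, s3, s4, s6}

Start: ε-closure({s1}) = {s1, s3, s6}.
Read '0': {s1, s3, s6} → {s1, s2, s3, s6}.
Read '1': {s1, s2, s3, s6} → {s3, s5, s6, s7}.
Read '1': {s3, s5, s6, s7} → {s1, s2, s3, s5, s6, s7}.
Read '0': {s1, s2, s3, s5, s6, s7} → {s1, s2, s3, s4, s6}.
Read '1': {s1, s2, s3, s4, s6} → {s3, s5, s6, s7}.
Read '0': {s3, s5, s6, s7} → {s1, s2, s3, s4, s6}.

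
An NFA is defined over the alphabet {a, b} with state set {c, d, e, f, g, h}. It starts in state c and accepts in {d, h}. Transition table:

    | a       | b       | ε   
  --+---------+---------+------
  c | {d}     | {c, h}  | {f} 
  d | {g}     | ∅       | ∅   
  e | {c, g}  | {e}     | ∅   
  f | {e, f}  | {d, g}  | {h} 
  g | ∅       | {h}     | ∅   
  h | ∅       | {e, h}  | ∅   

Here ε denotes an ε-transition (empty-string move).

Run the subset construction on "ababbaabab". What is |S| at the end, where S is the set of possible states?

6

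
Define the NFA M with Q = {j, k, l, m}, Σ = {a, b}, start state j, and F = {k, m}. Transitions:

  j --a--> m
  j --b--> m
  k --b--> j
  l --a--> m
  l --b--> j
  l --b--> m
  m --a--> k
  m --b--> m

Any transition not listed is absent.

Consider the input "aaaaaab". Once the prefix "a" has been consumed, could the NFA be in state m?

Start in {j}.
Read 'a': j→{m}; now {m}.
State m is in {m}.

Yes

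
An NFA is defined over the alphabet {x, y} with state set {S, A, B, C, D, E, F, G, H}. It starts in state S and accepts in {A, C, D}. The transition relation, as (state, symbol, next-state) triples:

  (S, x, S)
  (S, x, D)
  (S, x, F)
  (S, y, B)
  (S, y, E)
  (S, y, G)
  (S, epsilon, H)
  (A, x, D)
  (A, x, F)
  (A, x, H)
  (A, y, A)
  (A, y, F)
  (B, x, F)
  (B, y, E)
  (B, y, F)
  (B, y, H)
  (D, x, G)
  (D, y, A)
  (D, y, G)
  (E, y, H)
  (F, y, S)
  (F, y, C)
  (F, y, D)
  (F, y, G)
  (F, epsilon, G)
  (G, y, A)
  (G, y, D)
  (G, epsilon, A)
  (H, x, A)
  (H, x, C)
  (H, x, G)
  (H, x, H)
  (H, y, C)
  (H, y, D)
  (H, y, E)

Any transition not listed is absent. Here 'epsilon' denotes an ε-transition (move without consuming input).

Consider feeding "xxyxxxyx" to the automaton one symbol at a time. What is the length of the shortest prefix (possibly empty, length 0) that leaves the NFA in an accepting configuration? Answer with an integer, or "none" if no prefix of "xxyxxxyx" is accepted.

Start: ε-closure({S}) = {S, H}.
Read 'x': S→{S, D, F}, H→{A, C, G, H}; now {S, A, C, D, F, G, H}.
None of the earlier sets intersect F, but {S, A, C, D, F, G, H} does.

1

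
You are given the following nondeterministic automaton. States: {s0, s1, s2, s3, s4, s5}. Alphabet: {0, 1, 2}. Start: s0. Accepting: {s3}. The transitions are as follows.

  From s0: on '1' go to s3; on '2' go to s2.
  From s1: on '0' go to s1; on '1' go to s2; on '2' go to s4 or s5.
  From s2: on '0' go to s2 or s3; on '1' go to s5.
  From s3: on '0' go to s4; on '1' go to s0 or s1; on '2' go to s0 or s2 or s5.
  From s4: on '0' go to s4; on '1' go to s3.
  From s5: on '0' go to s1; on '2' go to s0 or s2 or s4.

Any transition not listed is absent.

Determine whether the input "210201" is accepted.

Yes

Start in {s0}.
Read '2': s0→{s2}; now {s2}.
Read '1': s2→{s5}; now {s5}.
Read '0': s5→{s1}; now {s1}.
Read '2': s1→{s4, s5}; now {s4, s5}.
Read '0': s4→{s4}, s5→{s1}; now {s1, s4}.
Read '1': s1→{s2}, s4→{s3}; now {s2, s3}.
The final set {s2, s3} contains the accepting state s3.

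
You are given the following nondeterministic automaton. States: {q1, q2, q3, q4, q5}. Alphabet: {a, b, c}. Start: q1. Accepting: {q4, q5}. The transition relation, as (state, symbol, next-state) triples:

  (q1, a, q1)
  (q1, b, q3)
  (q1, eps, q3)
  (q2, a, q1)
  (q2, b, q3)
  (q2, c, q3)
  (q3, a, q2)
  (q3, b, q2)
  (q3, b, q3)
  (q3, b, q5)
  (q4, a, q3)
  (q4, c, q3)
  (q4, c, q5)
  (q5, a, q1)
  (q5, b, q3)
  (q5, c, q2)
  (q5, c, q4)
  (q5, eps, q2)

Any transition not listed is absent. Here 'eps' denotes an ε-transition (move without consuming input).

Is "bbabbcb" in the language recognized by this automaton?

Start: ε-closure({q1}) = {q1, q3}.
Read 'b': {q1, q3} → {q2, q3, q5}.
Read 'b': {q2, q3, q5} → {q2, q3, q5}.
Read 'a': {q2, q3, q5} → {q1, q2, q3}.
Read 'b': {q1, q2, q3} → {q2, q3, q5}.
Read 'b': {q2, q3, q5} → {q2, q3, q5}.
Read 'c': {q2, q3, q5} → {q2, q3, q4}.
Read 'b': {q2, q3, q4} → {q2, q3, q5}.
The final set {q2, q3, q5} contains the accepting state q5.

Yes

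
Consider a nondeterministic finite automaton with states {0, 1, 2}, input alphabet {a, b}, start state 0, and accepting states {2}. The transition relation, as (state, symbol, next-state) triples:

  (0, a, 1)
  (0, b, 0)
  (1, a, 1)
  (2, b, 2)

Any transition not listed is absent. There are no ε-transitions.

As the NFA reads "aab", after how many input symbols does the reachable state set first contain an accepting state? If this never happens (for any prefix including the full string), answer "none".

none

Start in {0}.
Read 'a': {0} → {1}.
Read 'a': {1} → {1}.
Read 'b': {1} → ∅.
No reachable set along the way intersects F.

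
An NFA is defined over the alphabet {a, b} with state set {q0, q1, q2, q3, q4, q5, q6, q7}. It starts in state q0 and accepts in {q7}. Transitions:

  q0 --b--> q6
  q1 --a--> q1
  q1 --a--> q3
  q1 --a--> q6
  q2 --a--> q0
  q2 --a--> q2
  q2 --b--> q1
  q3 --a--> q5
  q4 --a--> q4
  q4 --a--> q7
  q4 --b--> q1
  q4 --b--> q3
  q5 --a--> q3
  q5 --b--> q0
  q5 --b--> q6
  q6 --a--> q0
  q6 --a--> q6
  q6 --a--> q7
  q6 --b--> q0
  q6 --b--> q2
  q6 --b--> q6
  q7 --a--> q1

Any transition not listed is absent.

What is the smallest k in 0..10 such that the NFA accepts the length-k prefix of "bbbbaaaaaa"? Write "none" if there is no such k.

Start in {q0}.
Read 'b': {q0} → {q6}.
Read 'b': {q6} → {q0, q2, q6}.
Read 'b': {q0, q2, q6} → {q0, q1, q2, q6}.
Read 'b': {q0, q1, q2, q6} → {q0, q1, q2, q6}.
Read 'a': {q0, q1, q2, q6} → {q0, q1, q2, q3, q6, q7}.
None of the earlier sets intersect F, but {q0, q1, q2, q3, q6, q7} does.

5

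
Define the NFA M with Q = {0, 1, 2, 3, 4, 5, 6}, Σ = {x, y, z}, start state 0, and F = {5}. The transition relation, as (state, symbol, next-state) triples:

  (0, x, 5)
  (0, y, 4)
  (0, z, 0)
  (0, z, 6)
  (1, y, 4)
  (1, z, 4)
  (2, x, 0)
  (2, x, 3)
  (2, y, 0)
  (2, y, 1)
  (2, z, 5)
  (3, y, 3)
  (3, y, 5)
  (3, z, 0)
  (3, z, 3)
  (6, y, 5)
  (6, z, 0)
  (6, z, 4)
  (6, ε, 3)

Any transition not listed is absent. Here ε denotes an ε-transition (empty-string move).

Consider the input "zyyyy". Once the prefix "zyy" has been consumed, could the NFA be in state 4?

No

Start in {0}.
Read 'z': 0→{0, 6}; union {0, 6}; ε-closure = {0, 3, 6}.
Read 'y': 0→{4}, 3→{3, 5}, 6→{5}; now {3, 4, 5}.
Read 'y': 3→{3, 5}, 4→∅, 5→∅; now {3, 5}.
State 4 is not in {3, 5}.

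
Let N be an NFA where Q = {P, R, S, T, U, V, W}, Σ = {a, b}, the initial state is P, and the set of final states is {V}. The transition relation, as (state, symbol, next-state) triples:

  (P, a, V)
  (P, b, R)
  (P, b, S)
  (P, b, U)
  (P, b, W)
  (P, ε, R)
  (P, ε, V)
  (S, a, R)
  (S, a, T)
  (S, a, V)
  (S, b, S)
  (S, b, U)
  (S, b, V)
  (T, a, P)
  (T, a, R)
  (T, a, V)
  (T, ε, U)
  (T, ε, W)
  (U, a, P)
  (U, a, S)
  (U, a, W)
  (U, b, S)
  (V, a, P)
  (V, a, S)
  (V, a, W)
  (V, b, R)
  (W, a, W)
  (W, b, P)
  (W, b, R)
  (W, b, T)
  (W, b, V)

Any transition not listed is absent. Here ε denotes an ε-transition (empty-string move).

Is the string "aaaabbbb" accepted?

Yes

Start: ε-closure({P}) = {P, R, V}.
Read 'a': P→{V}, R→∅, V→{P, S, W}; union {P, S, V, W}; ε-closure = {P, R, S, V, W}.
Read 'a': P→{V}, R→∅, S→{R, T, V}, V→{P, S, W}, W→{W}; union {P, R, S, T, V, W}; ε-closure = {P, R, S, T, U, V, W}.
Read 'a': P→{V}, R→∅, S→{R, T, V}, T→{P, R, V}, U→{P, S, W}, V→{P, S, W}, W→{W}; union {P, R, S, T, V, W}; ε-closure = {P, R, S, T, U, V, W}.
Read 'a': P→{V}, R→∅, S→{R, T, V}, T→{P, R, V}, U→{P, S, W}, V→{P, S, W}, W→{W}; union {P, R, S, T, V, W}; ε-closure = {P, R, S, T, U, V, W}.
Read 'b': P→{R, S, U, W}, R→∅, S→{S, U, V}, T→∅, U→{S}, V→{R}, W→{P, R, T, V}; now {P, R, S, T, U, V, W}.
Read 'b': P→{R, S, U, W}, R→∅, S→{S, U, V}, T→∅, U→{S}, V→{R}, W→{P, R, T, V}; now {P, R, S, T, U, V, W}.
Read 'b': P→{R, S, U, W}, R→∅, S→{S, U, V}, T→∅, U→{S}, V→{R}, W→{P, R, T, V}; now {P, R, S, T, U, V, W}.
Read 'b': P→{R, S, U, W}, R→∅, S→{S, U, V}, T→∅, U→{S}, V→{R}, W→{P, R, T, V}; now {P, R, S, T, U, V, W}.
The final set {P, R, S, T, U, V, W} contains the accepting state V.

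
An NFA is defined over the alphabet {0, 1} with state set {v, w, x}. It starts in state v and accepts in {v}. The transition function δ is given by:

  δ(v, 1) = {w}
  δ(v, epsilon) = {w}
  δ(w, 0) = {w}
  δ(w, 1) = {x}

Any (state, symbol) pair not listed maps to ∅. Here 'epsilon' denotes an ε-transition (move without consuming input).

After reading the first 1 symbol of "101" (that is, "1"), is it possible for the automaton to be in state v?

No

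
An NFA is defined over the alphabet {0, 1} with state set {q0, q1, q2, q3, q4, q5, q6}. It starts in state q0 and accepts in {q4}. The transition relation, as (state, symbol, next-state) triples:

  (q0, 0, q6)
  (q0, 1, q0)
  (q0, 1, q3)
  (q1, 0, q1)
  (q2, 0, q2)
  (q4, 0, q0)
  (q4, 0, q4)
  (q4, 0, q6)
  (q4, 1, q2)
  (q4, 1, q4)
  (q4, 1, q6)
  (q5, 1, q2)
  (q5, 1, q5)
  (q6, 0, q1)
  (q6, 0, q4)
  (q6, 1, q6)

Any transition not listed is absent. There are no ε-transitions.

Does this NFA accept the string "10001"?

Yes

Start in {q0}.
Read '1': q0→{q0, q3}; now {q0, q3}.
Read '0': q0→{q6}, q3→∅; now {q6}.
Read '0': q6→{q1, q4}; now {q1, q4}.
Read '0': q1→{q1}, q4→{q0, q4, q6}; now {q0, q1, q4, q6}.
Read '1': q0→{q0, q3}, q1→∅, q4→{q2, q4, q6}, q6→{q6}; now {q0, q2, q3, q4, q6}.
The final set {q0, q2, q3, q4, q6} contains the accepting state q4.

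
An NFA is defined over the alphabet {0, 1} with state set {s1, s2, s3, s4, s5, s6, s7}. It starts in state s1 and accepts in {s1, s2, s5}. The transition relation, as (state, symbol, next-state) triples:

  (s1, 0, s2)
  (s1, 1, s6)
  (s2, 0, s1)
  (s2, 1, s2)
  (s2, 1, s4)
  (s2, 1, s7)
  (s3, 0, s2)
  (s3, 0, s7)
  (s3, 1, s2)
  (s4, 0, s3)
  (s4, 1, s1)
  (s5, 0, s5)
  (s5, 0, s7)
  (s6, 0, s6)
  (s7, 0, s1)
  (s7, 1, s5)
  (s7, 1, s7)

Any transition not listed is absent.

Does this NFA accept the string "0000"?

Yes

Start in {s1}.
Read '0': {s1} → {s2}.
Read '0': {s2} → {s1}.
Read '0': {s1} → {s2}.
Read '0': {s2} → {s1}.
The final set {s1} contains the accepting state s1.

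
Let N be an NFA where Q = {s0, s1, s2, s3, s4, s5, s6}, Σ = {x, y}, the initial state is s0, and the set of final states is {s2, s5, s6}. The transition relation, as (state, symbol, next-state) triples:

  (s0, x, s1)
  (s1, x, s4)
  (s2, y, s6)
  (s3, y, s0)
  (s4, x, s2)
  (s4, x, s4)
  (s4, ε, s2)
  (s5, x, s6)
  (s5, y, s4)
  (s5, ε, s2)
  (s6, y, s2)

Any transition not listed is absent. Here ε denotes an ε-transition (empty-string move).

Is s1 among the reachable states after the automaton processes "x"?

Yes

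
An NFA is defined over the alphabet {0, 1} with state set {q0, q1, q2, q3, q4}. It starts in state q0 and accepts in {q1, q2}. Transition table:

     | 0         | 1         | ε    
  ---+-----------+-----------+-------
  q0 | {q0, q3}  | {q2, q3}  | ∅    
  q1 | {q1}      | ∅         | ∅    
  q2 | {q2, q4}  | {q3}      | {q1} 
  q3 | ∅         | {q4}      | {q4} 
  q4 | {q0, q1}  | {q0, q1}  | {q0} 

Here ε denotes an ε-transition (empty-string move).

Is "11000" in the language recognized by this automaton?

Start in {q0}.
Read '1': q0→{q2, q3}; union {q2, q3}; ε-closure = {q0, q1, q2, q3, q4}.
Read '1': q0→{q2, q3}, q1→∅, q2→{q3}, q3→{q4}, q4→{q0, q1}; now {q0, q1, q2, q3, q4}.
Read '0': q0→{q0, q3}, q1→{q1}, q2→{q2, q4}, q3→∅, q4→{q0, q1}; now {q0, q1, q2, q3, q4}.
Read '0': q0→{q0, q3}, q1→{q1}, q2→{q2, q4}, q3→∅, q4→{q0, q1}; now {q0, q1, q2, q3, q4}.
Read '0': q0→{q0, q3}, q1→{q1}, q2→{q2, q4}, q3→∅, q4→{q0, q1}; now {q0, q1, q2, q3, q4}.
The final set {q0, q1, q2, q3, q4} contains the accepting states q1, q2.

Yes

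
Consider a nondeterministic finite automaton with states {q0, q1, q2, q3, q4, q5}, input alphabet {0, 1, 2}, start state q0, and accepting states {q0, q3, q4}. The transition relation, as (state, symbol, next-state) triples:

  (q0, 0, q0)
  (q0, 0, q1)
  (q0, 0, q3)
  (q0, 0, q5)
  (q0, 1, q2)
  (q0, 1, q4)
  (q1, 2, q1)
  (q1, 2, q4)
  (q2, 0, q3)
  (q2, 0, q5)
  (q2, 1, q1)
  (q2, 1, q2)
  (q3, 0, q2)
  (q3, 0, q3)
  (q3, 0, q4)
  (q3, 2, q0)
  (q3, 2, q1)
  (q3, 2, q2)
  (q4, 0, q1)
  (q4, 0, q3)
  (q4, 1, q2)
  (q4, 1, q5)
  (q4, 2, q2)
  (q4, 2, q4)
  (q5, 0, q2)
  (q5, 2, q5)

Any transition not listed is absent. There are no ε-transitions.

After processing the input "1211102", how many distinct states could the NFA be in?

Start in {q0}.
Read '1': {q0} → {q2, q4}.
Read '2': {q2, q4} → {q2, q4}.
Read '1': {q2, q4} → {q1, q2, q5}.
Read '1': {q1, q2, q5} → {q1, q2}.
Read '1': {q1, q2} → {q1, q2}.
Read '0': {q1, q2} → {q3, q5}.
Read '2': {q3, q5} → {q0, q1, q2, q5}.
That set has 4 states.

4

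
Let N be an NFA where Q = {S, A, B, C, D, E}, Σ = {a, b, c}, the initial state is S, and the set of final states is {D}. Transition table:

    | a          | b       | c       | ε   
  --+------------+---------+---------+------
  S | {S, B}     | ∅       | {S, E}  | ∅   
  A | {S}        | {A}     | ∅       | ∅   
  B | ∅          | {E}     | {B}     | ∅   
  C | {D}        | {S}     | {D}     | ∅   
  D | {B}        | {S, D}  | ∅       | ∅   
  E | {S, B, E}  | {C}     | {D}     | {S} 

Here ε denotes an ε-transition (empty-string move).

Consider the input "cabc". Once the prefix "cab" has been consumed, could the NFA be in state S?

Yes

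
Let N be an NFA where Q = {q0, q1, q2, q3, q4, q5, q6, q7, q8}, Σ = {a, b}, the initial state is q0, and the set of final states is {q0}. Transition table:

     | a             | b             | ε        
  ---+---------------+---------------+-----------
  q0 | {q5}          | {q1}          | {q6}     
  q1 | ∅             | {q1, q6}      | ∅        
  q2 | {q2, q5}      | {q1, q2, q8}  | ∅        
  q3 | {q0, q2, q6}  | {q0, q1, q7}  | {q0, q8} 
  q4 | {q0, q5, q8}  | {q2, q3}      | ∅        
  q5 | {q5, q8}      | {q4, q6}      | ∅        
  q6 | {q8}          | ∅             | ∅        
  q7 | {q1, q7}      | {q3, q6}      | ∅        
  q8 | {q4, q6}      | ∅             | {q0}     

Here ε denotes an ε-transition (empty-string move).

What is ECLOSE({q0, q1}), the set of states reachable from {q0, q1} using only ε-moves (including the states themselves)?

Begin with {q0, q1}.
ε-move q0 → q6; add q6.

{q0, q1, q6}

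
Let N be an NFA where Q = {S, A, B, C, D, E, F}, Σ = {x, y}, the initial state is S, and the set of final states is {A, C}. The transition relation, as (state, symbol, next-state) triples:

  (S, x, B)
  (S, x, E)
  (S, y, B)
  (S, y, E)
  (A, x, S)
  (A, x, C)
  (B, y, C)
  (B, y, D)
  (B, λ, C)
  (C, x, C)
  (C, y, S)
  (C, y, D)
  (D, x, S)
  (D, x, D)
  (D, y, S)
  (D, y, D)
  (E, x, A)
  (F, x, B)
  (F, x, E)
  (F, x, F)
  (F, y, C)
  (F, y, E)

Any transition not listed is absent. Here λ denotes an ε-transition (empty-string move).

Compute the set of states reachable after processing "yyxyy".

{S, B, C, D, E}

Start in {S}.
Read 'y': S→{B, E}; union {B, E}; ε-closure = {B, C, E}.
Read 'y': B→{C, D}, C→{S, D}, E→∅; now {S, C, D}.
Read 'x': S→{B, E}, C→{C}, D→{S, D}; now {S, B, C, D, E}.
Read 'y': S→{B, E}, B→{C, D}, C→{S, D}, D→{S, D}, E→∅; now {S, B, C, D, E}.
Read 'y': S→{B, E}, B→{C, D}, C→{S, D}, D→{S, D}, E→∅; now {S, B, C, D, E}.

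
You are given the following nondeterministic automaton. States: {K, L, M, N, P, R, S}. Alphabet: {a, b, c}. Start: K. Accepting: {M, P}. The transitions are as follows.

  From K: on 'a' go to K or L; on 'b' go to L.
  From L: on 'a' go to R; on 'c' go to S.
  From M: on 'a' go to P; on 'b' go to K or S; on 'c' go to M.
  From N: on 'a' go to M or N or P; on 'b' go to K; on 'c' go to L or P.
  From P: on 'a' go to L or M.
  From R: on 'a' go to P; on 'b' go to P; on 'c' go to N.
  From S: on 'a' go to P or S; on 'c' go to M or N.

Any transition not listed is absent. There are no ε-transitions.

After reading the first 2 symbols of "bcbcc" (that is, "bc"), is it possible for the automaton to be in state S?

Start in {K}.
Read 'b': K→{L}; now {L}.
Read 'c': L→{S}; now {S}.
State S is in {S}.

Yes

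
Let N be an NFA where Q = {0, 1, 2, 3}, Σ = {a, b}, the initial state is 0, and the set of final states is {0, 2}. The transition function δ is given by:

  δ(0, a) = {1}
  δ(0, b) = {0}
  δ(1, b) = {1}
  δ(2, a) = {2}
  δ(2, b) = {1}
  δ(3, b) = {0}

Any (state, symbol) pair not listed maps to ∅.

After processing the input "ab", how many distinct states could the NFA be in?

Start in {0}.
Read 'a': {0} → {1}.
Read 'b': {1} → {1}.
That set has 1 state.

1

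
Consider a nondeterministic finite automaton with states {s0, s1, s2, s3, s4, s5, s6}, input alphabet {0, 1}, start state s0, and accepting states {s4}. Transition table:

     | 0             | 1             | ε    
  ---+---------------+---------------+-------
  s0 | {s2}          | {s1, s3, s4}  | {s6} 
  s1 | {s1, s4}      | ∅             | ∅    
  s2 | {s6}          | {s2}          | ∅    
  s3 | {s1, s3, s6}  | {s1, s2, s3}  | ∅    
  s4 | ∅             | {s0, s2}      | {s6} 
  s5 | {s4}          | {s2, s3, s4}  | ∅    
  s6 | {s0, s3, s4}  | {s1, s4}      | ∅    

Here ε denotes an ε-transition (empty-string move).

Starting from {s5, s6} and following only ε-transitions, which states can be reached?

{s5, s6}

Begin with {s5, s6}.
No ε-moves leave this set, so the closure equals the set itself.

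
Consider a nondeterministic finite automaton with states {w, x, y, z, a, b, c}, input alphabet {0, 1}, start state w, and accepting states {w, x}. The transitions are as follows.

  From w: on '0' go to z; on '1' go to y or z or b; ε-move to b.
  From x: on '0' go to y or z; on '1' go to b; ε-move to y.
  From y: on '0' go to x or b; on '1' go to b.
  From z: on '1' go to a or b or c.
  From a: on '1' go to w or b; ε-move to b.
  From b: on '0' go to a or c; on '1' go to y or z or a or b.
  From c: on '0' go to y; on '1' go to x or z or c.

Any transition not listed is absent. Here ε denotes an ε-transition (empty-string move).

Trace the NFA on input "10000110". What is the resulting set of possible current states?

{x, y, z, a, b, c}

Start: ε-closure({w}) = {w, b}.
Read '1': w→{y, z, b}, b→{y, z, a, b}; now {y, z, a, b}.
Read '0': y→{x, b}, z→∅, a→∅, b→{a, c}; union {x, a, b, c}; ε-closure = {x, y, a, b, c}.
Read '0': x→{y, z}, y→{x, b}, a→∅, b→{a, c}, c→{y}; now {x, y, z, a, b, c}.
Read '0': x→{y, z}, y→{x, b}, z→∅, a→∅, b→{a, c}, c→{y}; now {x, y, z, a, b, c}.
Read '0': x→{y, z}, y→{x, b}, z→∅, a→∅, b→{a, c}, c→{y}; now {x, y, z, a, b, c}.
Read '1': x→{b}, y→{b}, z→{a, b, c}, a→{w, b}, b→{y, z, a, b}, c→{x, z, c}; now {w, x, y, z, a, b, c}.
Read '1': w→{y, z, b}, x→{b}, y→{b}, z→{a, b, c}, a→{w, b}, b→{y, z, a, b}, c→{x, z, c}; now {w, x, y, z, a, b, c}.
Read '0': w→{z}, x→{y, z}, y→{x, b}, z→∅, a→∅, b→{a, c}, c→{y}; now {x, y, z, a, b, c}.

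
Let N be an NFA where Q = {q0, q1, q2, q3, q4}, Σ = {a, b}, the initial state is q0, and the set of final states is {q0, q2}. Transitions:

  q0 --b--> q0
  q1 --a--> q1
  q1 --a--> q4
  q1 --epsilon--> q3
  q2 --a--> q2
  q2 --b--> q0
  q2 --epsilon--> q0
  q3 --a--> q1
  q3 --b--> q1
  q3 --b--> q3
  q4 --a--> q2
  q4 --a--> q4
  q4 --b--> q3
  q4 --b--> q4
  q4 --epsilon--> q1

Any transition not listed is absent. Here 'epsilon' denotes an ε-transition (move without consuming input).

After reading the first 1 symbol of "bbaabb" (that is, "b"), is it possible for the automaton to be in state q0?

Yes

Start in {q0}.
Read 'b': q0→{q0}; now {q0}.
State q0 is in {q0}.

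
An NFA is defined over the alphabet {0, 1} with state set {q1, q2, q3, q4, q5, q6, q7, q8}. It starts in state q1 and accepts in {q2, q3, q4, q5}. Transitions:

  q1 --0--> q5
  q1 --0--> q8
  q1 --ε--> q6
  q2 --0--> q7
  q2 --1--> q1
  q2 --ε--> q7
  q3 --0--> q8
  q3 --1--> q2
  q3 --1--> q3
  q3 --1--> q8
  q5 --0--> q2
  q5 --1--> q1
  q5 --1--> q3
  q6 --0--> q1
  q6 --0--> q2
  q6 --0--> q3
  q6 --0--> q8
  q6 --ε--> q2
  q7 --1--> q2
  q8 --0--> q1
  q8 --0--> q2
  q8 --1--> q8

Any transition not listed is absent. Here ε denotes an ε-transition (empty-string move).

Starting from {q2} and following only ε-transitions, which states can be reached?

{q2, q7}

Begin with {q2}.
ε-move q2 → q7; add q7.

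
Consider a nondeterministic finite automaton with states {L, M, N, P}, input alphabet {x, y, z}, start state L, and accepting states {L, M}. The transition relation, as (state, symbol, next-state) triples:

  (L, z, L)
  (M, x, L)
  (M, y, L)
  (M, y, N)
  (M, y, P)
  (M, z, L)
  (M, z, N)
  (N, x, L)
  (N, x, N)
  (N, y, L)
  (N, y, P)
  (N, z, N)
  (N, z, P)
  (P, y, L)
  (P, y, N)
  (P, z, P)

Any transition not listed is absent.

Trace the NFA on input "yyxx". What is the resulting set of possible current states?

Start in {L}.
Read 'y': {L} → ∅.
The set is empty and remains empty for the remaining 3 symbols.

∅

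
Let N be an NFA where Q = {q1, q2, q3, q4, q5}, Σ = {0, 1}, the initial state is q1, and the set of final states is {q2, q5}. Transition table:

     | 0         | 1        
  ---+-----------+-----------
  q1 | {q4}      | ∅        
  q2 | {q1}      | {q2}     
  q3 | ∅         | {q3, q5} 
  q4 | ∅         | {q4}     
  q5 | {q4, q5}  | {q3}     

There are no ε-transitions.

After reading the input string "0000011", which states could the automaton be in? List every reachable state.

∅

Start in {q1}.
Read '0': {q1} → {q4}.
Read '0': {q4} → ∅.
The set is empty and remains empty for the remaining 5 symbols.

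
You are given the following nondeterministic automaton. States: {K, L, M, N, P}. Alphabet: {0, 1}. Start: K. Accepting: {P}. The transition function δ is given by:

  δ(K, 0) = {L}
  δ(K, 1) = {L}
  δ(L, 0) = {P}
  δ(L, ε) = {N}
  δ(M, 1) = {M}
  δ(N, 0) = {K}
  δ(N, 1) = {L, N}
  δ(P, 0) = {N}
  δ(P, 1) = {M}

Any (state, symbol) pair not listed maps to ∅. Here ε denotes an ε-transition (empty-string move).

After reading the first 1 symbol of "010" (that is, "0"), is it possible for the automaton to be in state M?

No

Start in {K}.
Read '0': K→{L}; union {L}; ε-closure = {L, N}.
State M is not in {L, N}.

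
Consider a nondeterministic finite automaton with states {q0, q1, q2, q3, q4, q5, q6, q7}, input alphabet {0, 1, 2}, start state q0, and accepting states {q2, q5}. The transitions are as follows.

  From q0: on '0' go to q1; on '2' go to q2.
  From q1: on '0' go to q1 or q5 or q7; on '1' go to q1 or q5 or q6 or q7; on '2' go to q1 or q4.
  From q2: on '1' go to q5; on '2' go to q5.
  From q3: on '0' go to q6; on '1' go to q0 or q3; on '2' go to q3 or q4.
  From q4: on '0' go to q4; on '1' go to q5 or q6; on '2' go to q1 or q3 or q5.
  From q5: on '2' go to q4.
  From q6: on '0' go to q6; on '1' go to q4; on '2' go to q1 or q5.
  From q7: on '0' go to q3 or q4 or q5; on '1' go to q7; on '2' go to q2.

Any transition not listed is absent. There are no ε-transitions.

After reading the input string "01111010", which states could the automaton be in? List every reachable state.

{q1, q3, q4, q5, q6, q7}

Start in {q0}.
Read '0': {q0} → {q1}.
Read '1': {q1} → {q1, q5, q6, q7}.
Read '1': {q1, q5, q6, q7} → {q1, q4, q5, q6, q7}.
Read '1': {q1, q4, q5, q6, q7} → {q1, q4, q5, q6, q7}.
Read '1': {q1, q4, q5, q6, q7} → {q1, q4, q5, q6, q7}.
Read '0': {q1, q4, q5, q6, q7} → {q1, q3, q4, q5, q6, q7}.
Read '1': {q1, q3, q4, q5, q6, q7} → {q0, q1, q3, q4, q5, q6, q7}.
Read '0': {q0, q1, q3, q4, q5, q6, q7} → {q1, q3, q4, q5, q6, q7}.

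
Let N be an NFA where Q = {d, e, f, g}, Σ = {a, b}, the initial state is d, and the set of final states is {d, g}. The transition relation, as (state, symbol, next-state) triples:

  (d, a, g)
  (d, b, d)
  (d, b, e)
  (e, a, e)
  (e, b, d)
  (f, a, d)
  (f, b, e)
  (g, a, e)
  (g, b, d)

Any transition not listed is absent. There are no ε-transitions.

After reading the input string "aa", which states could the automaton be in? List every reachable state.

{e}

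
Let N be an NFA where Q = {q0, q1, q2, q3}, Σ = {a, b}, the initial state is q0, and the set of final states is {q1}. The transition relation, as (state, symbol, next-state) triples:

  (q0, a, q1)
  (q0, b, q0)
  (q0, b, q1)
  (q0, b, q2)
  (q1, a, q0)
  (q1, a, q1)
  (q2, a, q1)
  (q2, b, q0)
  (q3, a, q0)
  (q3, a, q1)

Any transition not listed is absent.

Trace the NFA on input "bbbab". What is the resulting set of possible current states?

Start in {q0}.
Read 'b': {q0} → {q0, q1, q2}.
Read 'b': {q0, q1, q2} → {q0, q1, q2}.
Read 'b': {q0, q1, q2} → {q0, q1, q2}.
Read 'a': {q0, q1, q2} → {q0, q1}.
Read 'b': {q0, q1} → {q0, q1, q2}.

{q0, q1, q2}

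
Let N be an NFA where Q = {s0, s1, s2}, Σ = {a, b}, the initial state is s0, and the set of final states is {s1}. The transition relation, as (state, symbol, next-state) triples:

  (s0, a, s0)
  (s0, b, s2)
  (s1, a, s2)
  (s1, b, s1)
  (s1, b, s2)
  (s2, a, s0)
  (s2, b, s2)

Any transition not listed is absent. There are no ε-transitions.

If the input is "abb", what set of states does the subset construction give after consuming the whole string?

{s2}

Start in {s0}.
Read 'a': {s0} → {s0}.
Read 'b': {s0} → {s2}.
Read 'b': {s2} → {s2}.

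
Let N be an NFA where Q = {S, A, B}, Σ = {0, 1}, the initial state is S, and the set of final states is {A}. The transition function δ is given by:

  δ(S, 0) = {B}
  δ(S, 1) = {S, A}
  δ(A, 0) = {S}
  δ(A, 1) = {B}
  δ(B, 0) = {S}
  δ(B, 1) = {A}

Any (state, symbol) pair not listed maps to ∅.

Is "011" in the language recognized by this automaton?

Start in {S}.
Read '0': S→{B}; now {B}.
Read '1': B→{A}; now {A}.
Read '1': A→{B}; now {B}.
The final set {B} contains no accepting state.

No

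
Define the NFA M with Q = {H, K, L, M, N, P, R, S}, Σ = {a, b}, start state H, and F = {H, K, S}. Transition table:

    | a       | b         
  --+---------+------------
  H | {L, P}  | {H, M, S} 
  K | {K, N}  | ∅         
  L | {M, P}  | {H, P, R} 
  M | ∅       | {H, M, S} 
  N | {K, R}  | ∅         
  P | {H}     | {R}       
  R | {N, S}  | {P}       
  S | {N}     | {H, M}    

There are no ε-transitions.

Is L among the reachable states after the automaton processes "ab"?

Start in {H}.
Read 'a': {H} → {L, P}.
Read 'b': {L, P} → {H, P, R}.
State L is not in {H, P, R}.

No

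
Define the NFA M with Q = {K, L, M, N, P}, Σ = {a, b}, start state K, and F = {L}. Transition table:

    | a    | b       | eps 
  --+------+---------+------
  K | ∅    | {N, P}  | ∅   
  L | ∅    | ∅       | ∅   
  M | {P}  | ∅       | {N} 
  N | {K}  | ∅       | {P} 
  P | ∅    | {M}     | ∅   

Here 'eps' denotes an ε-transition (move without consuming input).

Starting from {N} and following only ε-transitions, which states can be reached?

{N, P}

Begin with {N}.
ε-move N → P; add P.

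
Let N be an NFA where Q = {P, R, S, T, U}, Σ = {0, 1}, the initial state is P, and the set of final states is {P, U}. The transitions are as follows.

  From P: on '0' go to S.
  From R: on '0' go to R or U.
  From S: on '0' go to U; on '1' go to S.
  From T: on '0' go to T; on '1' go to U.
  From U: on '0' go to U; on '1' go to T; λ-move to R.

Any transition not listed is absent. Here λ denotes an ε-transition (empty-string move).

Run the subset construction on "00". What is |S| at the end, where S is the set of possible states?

2

Start in {P}.
Read '0': P→{S}; now {S}.
Read '0': S→{U}; union {U}; ε-closure = {R, U}.
That set has 2 states.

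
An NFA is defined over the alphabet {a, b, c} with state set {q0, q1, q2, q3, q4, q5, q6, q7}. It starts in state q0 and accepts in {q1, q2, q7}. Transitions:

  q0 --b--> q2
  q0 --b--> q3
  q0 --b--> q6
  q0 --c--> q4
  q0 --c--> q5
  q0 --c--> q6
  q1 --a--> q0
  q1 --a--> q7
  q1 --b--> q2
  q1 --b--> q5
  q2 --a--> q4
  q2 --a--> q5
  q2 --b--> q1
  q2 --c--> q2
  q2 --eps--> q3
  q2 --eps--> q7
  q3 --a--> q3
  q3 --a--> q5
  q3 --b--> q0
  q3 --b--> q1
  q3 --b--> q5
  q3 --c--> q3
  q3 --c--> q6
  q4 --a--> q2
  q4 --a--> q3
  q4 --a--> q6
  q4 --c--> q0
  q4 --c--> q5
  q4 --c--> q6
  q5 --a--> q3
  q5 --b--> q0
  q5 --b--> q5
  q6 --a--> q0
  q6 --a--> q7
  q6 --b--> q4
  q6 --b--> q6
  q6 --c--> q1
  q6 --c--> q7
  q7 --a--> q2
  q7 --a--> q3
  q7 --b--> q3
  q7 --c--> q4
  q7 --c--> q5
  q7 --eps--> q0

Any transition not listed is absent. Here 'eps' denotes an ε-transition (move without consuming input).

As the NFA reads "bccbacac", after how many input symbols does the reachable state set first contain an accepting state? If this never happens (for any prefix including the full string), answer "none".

1

Start in {q0}.
Read 'b': q0→{q2, q3, q6}; union {q2, q3, q6}; ε-closure = {q0, q2, q3, q6, q7}.
None of the earlier sets intersect F, but {q0, q2, q3, q6, q7} does.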